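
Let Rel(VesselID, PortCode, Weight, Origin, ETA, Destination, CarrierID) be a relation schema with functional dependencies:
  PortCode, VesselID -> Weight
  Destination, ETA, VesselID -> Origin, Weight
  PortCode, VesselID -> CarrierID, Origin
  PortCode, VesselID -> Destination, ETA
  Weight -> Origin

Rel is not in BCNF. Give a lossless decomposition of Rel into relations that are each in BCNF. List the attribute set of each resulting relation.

Candidate key of the original relation: {PortCode, VesselID}.
{CarrierID, Destination, ETA, Origin, PortCode, VesselID, Weight}: {Destination, ETA, VesselID} determines {Destination, ETA, Origin, VesselID, Weight} here but is not a superkey — split on Destination, ETA, VesselID -> Origin, Weight, giving {Destination, ETA, Origin, VesselID, Weight} and {CarrierID, Destination, ETA, PortCode, VesselID}.
{Destination, ETA, Origin, VesselID, Weight}: {Weight} determines {Origin, Weight} here but is not a superkey — split on Weight -> Origin, giving {Origin, Weight} and {Destination, ETA, VesselID, Weight}.
{Origin, Weight}: every determinant is a superkey — BCNF.
{Destination, ETA, VesselID, Weight}: every determinant is a superkey — BCNF.
{CarrierID, Destination, ETA, PortCode, VesselID}: every determinant is a superkey — BCNF.

{CarrierID, Destination, ETA, PortCode, VesselID}; {Destination, ETA, VesselID, Weight}; {Origin, Weight}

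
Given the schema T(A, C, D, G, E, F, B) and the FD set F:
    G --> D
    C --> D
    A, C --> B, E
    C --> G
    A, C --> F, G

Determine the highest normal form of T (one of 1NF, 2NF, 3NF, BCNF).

Candidate key: {A, C}. Prime attributes: {A, C}.
G --> D breaks BCNF: {G}⁺ = {D, G}, so {G} is not a superkey.
G --> D has non-prime {D} on the right and a non-superkey on the left, so 3NF fails.
{C} is a proper subset of the key {A, C}, and {C}⁺ contains the non-prime attributes {D, G} — a partial dependency, so 2NF is violated.

1NF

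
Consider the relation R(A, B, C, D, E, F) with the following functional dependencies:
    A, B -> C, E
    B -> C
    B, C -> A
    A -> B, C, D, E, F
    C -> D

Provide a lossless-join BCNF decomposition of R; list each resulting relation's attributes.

{A, B, C, E, F}; {C, D}

Candidate keys of the original relation: {A}, {B}.
In {A, B, C, D, E, F}, {C} is not a superkey ({C}⁺ restricted to this set is {C, D}), so split on C -> D into {C, D} and {A, B, C, E, F}.
{C, D} has no BCNF violation.
{A, B, C, E, F} has no BCNF violation.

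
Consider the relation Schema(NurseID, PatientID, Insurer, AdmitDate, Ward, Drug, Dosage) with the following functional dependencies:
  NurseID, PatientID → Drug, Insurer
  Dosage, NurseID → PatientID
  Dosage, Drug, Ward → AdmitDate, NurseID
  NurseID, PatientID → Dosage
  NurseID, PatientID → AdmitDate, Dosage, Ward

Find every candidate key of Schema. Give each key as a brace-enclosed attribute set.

{Dosage, NurseID}⁺ = {AdmitDate, Dosage, Drug, Insurer, NurseID, PatientID, Ward}, which is every attribute, so {Dosage, NurseID} is a candidate key.
{NurseID, PatientID}⁺ = {AdmitDate, Dosage, Drug, Insurer, NurseID, PatientID, Ward}, which is every attribute, so {NurseID, PatientID} is a candidate key.
{Dosage, Drug, Ward}⁺ = {AdmitDate, Dosage, Drug, Insurer, NurseID, PatientID, Ward}, which is every attribute, so {Dosage, Drug, Ward} is a candidate key.
Any other superkey properly contains one of these, so there are no further candidate keys.

{Dosage, Drug, Ward}, {Dosage, NurseID}, {NurseID, PatientID}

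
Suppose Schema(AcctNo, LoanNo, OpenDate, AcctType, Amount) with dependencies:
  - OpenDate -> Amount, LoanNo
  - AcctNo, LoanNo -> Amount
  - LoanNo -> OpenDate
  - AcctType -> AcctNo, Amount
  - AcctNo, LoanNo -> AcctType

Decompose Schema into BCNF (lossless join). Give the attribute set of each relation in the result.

{AcctNo, AcctType}; {AcctType, OpenDate}; {Amount, LoanNo, OpenDate}

Candidate keys of the original relation: {AcctNo, LoanNo}, {AcctNo, OpenDate}, {AcctType, LoanNo}, {AcctType, OpenDate}.
Within {AcctNo, AcctType, Amount, LoanNo, OpenDate}: {OpenDate}⁺ ∩ {AcctNo, AcctType, Amount, LoanNo, OpenDate} = {Amount, LoanNo, OpenDate}, not the whole set, so OpenDate -> Amount, LoanNo violates BCNF; decompose into {Amount, LoanNo, OpenDate} and {AcctNo, AcctType, OpenDate}.
{Amount, LoanNo, OpenDate} is in BCNF.
Within {AcctNo, AcctType, OpenDate}: {AcctType}⁺ ∩ {AcctNo, AcctType, OpenDate} = {AcctNo, AcctType}, not the whole set, so AcctType -> AcctNo violates BCNF; decompose into {AcctNo, AcctType} and {AcctType, OpenDate}.
{AcctNo, AcctType} is in BCNF.
{AcctType, OpenDate} is in BCNF.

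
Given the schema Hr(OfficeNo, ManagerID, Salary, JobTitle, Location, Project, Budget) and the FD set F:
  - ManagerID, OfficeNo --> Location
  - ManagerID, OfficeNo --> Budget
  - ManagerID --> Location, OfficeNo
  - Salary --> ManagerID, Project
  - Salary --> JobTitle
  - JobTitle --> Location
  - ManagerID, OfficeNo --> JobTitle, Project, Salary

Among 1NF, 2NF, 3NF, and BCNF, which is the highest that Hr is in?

2NF

Candidate keys: {ManagerID}, {Salary}. Prime attributes: {ManagerID, Salary}.
JobTitle --> Location breaks BCNF: {JobTitle}⁺ = {JobTitle, Location}, so {JobTitle} is not a superkey.
Because {Location} is non-prime and the left side of JobTitle --> Location is not a superkey, the relation is not in 3NF.
Every candidate key is a single attribute, so no partial dependency is possible; 2NF holds.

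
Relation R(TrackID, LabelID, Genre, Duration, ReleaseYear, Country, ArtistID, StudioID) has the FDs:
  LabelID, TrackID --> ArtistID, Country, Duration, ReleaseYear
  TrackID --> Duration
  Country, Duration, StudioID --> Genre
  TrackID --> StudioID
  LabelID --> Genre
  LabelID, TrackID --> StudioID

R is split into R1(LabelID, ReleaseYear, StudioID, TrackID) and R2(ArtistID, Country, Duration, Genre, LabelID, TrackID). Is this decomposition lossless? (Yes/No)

Yes

The shared attributes are {LabelID, TrackID} and {LabelID, TrackID}⁺ = {ArtistID, Country, Duration, Genre, LabelID, ReleaseYear, StudioID, TrackID}.
Since R1 ⊆ {ArtistID, Country, Duration, Genre, LabelID, ReleaseYear, StudioID, TrackID}, the intersection is a superkey of R1; the decomposition is lossless.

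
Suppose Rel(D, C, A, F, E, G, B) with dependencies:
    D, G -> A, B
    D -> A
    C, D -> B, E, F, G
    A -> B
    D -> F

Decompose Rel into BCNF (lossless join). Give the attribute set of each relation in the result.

{A, B}; {A, D, F}; {C, D, E, G}

Candidate key of the original relation: {C, D}.
In {A, B, C, D, E, F, G}, {D, G} is not a superkey ({D, G}⁺ restricted to this set is {A, B, D, F, G}), so split on D, G -> A, B, F into {A, B, D, F, G} and {C, D, E, G}.
In {A, B, D, F, G}, {D} is not a superkey ({D}⁺ restricted to this set is {A, B, D, F}), so split on D -> A, B, F into {A, B, D, F} and {D, G}.
In {A, B, D, F}, {A} is not a superkey ({A}⁺ restricted to this set is {A, B}), so split on A -> B into {A, B} and {A, D, F}.
{A, B} is in BCNF.
{A, D, F} is in BCNF.
{D, G} is in BCNF.
{C, D, E, G} is in BCNF.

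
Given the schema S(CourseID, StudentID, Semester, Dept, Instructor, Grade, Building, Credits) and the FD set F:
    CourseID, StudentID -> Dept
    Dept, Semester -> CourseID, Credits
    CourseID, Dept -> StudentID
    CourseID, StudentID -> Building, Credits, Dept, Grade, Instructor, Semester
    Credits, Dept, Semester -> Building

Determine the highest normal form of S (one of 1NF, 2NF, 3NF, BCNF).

BCNF

Candidate keys: {CourseID, Dept}, {CourseID, StudentID}, {Dept, Semester}. Prime attributes: {CourseID, Dept, Semester, StudentID}.
Each dependency's left side is a superkey — BCNF holds.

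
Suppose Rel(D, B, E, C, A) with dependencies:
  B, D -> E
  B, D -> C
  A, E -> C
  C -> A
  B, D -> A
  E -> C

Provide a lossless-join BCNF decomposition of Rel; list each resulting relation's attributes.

{A, C}; {A, E}; {B, D, E}; {C, E}

Candidate key of the original relation: {B, D}.
{A, B, C, D, E}: {A, E} determines {A, C, E} here but is not a superkey — split on A, E -> C, giving {A, C, E} and {A, B, D, E}.
{A, C, E}: {C} determines {A, C} here but is not a superkey — split on C -> A, giving {A, C} and {C, E}.
{A, C}: every determinant is a superkey — BCNF.
{C, E}: every determinant is a superkey — BCNF.
{A, B, D, E}: {E} determines {A, E} here but is not a superkey — split on E -> A, giving {A, E} and {B, D, E}.
{A, E}: every determinant is a superkey — BCNF.
{B, D, E}: every determinant is a superkey — BCNF.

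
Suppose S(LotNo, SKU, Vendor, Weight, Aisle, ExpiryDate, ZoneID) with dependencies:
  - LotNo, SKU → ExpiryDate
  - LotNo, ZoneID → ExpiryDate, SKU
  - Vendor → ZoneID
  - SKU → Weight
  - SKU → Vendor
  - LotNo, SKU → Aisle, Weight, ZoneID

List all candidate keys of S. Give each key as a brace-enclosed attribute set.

{LotNo, SKU}, {LotNo, Vendor}, {LotNo, ZoneID}

No FD produces {LotNo}, so it must be in every candidate key.
Closure of {LotNo, SKU} is {Aisle, ExpiryDate, LotNo, SKU, Vendor, Weight, ZoneID}, the whole schema; {LotNo, SKU} is a candidate key.
Closure of {LotNo, Vendor} is {Aisle, ExpiryDate, LotNo, SKU, Vendor, Weight, ZoneID}, the whole schema; {LotNo, Vendor} is a candidate key.
Closure of {LotNo, ZoneID} is {Aisle, ExpiryDate, LotNo, SKU, Vendor, Weight, ZoneID}, the whole schema; {LotNo, ZoneID} is a candidate key.
No proper subset of any of these is a key, and no other minimal superkey exists.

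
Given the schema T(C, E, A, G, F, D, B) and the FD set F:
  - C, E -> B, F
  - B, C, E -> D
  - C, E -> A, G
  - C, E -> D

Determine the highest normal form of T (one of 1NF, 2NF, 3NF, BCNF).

BCNF

Candidate key: {C, E}. Prime attributes: {C, E}.
The left-hand side of every FD is a superkey, so BCNF is satisfied.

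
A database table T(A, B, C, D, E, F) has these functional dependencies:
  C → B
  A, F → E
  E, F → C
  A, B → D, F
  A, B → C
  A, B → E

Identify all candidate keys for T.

{A, B}, {A, C}, {A, F}

Attributes never on any right-hand side: {A} — every candidate key must contain it.
Closure of {A, B} is {A, B, C, D, E, F}, the whole schema; {A, B} is a candidate key.
Closure of {A, C} is {A, B, C, D, E, F}, the whole schema; {A, C} is a candidate key.
Closure of {A, F} is {A, B, C, D, E, F}, the whole schema; {A, F} is a candidate key.
Any other superkey properly contains one of these, so there are no further candidate keys.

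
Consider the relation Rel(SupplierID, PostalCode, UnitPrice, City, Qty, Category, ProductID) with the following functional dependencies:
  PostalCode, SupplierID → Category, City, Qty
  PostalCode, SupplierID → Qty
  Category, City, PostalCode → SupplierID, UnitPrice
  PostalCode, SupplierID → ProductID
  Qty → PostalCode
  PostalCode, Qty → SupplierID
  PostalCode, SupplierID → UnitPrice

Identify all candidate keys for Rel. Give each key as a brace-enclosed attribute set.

Closure of {Qty} is {Category, City, PostalCode, ProductID, Qty, SupplierID, UnitPrice}, the whole schema; {Qty} is a candidate key.
Closure of {PostalCode, SupplierID} is {Category, City, PostalCode, ProductID, Qty, SupplierID, UnitPrice}, the whole schema; {PostalCode, SupplierID} is a candidate key.
Closure of {Category, City, PostalCode} is {Category, City, PostalCode, ProductID, Qty, SupplierID, UnitPrice}, the whole schema; {Category, City, PostalCode} is a candidate key.
Any other superkey properly contains one of these, so there are no further candidate keys.

{Category, City, PostalCode}, {PostalCode, SupplierID}, {Qty}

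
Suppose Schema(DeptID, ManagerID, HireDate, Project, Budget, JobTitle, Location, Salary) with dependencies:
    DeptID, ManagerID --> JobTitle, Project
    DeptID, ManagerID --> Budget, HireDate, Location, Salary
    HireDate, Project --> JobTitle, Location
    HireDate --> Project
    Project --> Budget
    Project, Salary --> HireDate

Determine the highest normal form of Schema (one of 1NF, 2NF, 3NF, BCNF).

Candidate key: {DeptID, ManagerID}. Prime attributes: {DeptID, ManagerID}.
HireDate, Project --> JobTitle, Location breaks BCNF: {HireDate, Project}⁺ = {Budget, HireDate, JobTitle, Location, Project}, so {HireDate, Project} is not a superkey.
HireDate, Project --> JobTitle, Location has non-prime {JobTitle, Location} on the right and a non-superkey on the left, so 3NF fails.
No proper subset of a key has a non-prime attribute in its closure, so there is no partial dependency; 2NF holds.

2NF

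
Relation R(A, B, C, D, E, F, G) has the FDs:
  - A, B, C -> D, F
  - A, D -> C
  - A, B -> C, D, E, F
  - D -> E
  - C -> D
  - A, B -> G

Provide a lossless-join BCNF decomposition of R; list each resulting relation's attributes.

{A, B, D, F, G}; {A, C}; {C, D}; {D, E}

Candidate key of the original relation: {A, B}.
In {A, B, C, D, E, F, G}, {A, D} is not a superkey ({A, D}⁺ restricted to this set is {A, C, D, E}), so split on A, D -> C, E into {A, C, D, E} and {A, B, D, F, G}.
In {A, C, D, E}, {D} is not a superkey ({D}⁺ restricted to this set is {D, E}), so split on D -> E into {D, E} and {A, C, D}.
{D, E} has no BCNF violation.
In {A, C, D}, {C} is not a superkey ({C}⁺ restricted to this set is {C, D}), so split on C -> D into {C, D} and {A, C}.
{C, D} has no BCNF violation.
{A, C} has no BCNF violation.
{A, B, D, F, G} has no BCNF violation.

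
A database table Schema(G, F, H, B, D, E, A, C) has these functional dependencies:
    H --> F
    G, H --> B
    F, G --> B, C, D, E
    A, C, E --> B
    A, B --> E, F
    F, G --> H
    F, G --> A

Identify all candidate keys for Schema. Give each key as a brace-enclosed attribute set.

{A, B, G}, {A, C, E, G}, {F, G}, {G, H}

Attributes never on any right-hand side: {G} — every candidate key must contain it.
Closure of {F, G} is {A, B, C, D, E, F, G, H}, the whole schema; {F, G} is a candidate key.
Closure of {G, H} is {A, B, C, D, E, F, G, H}, the whole schema; {G, H} is a candidate key.
Closure of {A, B, G} is {A, B, C, D, E, F, G, H}, the whole schema; {A, B, G} is a candidate key.
Closure of {A, C, E, G} is {A, B, C, D, E, F, G, H}, the whole schema; {A, C, E, G} is a candidate key.
These are minimal and exhaustive — every other superkey contains one of them.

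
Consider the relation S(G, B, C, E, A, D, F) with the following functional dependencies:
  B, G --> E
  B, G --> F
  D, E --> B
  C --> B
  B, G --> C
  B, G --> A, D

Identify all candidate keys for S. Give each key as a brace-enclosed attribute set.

{B, G}, {C, G}, {D, E, G}

{G} never appears on the right of any FD, so every key must include it.
Closure of {B, G} is {A, B, C, D, E, F, G}, the whole schema; {B, G} is a candidate key.
Closure of {C, G} is {A, B, C, D, E, F, G}, the whole schema; {C, G} is a candidate key.
Closure of {D, E, G} is {A, B, C, D, E, F, G}, the whole schema; {D, E, G} is a candidate key.
No proper subset of any of these is a key, and no other minimal superkey exists.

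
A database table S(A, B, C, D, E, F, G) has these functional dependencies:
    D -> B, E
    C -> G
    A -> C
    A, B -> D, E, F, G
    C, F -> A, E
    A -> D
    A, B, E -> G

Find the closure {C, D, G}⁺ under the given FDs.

Start with {C, D, G}.
D -> B, E applies; add {B, E} → now {B, C, D, E, G}.
No further FD applies.

{B, C, D, E, G}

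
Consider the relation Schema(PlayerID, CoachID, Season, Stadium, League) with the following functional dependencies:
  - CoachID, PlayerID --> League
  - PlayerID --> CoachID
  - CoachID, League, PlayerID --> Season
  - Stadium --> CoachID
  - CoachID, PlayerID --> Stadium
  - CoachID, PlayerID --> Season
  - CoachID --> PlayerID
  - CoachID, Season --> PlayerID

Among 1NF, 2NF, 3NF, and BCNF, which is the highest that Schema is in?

Candidate keys: {CoachID}, {PlayerID}, {Stadium}. Prime attributes: {CoachID, PlayerID, Stadium}.
Each dependency's left side is a superkey — BCNF holds.

BCNF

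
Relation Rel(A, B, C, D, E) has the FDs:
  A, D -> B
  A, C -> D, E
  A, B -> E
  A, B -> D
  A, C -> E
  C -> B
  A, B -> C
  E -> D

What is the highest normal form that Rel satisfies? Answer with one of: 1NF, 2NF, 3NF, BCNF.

Candidate keys: {A, B}, {A, C}, {A, D}, {A, E}. Prime attributes: {A, B, C, D, E}.
For C -> B we have {C}⁺ = {B, C}; {C} is not a superkey, so BCNF fails.
But every attribute on its right side ({B}) is prime, and the same holds for every other non-superkey FD, so 3NF still holds.

3NF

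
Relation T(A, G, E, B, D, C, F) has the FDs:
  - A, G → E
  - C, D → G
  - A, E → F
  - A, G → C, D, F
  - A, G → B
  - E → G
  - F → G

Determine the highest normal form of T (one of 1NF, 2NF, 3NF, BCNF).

3NF

Candidate keys: {A, C, D}, {A, E}, {A, F}, {A, G}. Prime attributes: {A, C, D, E, F, G}.
C, D → G: {C, D}⁺ = {C, D, G}, which is not all of the attributes, so the left side is not a superkey — BCNF is violated.
Since {G} ⊆ prime attributes and every other non-superkey FD also has a prime right side, the schema is in 3NF.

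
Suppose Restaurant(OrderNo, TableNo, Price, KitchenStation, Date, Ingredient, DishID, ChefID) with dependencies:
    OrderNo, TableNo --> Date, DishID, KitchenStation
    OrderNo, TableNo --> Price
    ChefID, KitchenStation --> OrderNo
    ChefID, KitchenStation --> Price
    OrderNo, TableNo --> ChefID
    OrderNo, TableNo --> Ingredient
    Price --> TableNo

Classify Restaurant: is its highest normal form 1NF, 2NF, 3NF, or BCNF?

Candidate keys: {ChefID, KitchenStation}, {OrderNo, Price}, {OrderNo, TableNo}. Prime attributes: {ChefID, KitchenStation, OrderNo, Price, TableNo}.
Price --> TableNo breaks BCNF: {Price}⁺ = {Price, TableNo}, so {Price} is not a superkey.
But every attribute on its right side ({TableNo}) is prime, and the same holds for every other non-superkey FD, so 3NF still holds.

3NF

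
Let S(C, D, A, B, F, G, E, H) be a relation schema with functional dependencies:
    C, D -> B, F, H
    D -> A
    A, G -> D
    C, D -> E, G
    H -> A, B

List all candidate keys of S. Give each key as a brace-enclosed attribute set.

{A, C, G}, {C, D}, {C, G, H}

Attributes never on any right-hand side: {C} — every candidate key must contain it.
{C, D}⁺ = {A, B, C, D, E, F, G, H}, which is every attribute, so {C, D} is a candidate key.
{A, C, G}⁺ = {A, B, C, D, E, F, G, H}, which is every attribute, so {A, C, G} is a candidate key.
{C, G, H}⁺ = {A, B, C, D, E, F, G, H}, which is every attribute, so {C, G, H} is a candidate key.
Any other superkey properly contains one of these, so there are no further candidate keys.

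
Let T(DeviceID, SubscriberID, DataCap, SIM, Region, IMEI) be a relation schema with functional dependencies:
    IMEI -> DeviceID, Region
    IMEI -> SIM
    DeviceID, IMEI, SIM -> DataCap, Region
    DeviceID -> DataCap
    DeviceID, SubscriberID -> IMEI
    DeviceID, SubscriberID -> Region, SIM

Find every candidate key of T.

{SubscriberID} never appears on the right of any FD, so every key must include it.
{DeviceID, SubscriberID}⁺ = {DataCap, DeviceID, IMEI, Region, SIM, SubscriberID} — all of the relation — so {DeviceID, SubscriberID} is a candidate key.
{IMEI, SubscriberID}⁺ = {DataCap, DeviceID, IMEI, Region, SIM, SubscriberID} — all of the relation — so {IMEI, SubscriberID} is a candidate key.
Any other superkey properly contains one of these, so there are no further candidate keys.

{DeviceID, SubscriberID}, {IMEI, SubscriberID}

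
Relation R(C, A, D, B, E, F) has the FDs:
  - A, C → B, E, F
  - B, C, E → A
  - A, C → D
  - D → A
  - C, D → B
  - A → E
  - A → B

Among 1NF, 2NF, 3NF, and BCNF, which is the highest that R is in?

3NF

Candidate keys: {A, C}, {B, C, E}, {C, D}. Prime attributes: {A, B, C, D, E}.
For D → A we have {D}⁺ = {A, B, D, E}; {D} is not a superkey, so BCNF fails.
Since {A} ⊆ prime attributes and every other non-superkey FD also has a prime right side, the schema is in 3NF.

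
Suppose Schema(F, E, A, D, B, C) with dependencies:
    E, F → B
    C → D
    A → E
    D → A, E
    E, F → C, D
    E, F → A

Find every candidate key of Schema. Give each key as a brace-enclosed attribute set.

{F} never appears on the right of any FD, so every key must include it.
{A, F} is a candidate key since {A, F}⁺ = {A, B, C, D, E, F} covers every attribute.
{C, F} is a candidate key since {C, F}⁺ = {A, B, C, D, E, F} covers every attribute.
{D, F} is a candidate key since {D, F}⁺ = {A, B, C, D, E, F} covers every attribute.
{E, F} is a candidate key since {E, F}⁺ = {A, B, C, D, E, F} covers every attribute.
Any other superkey properly contains one of these, so there are no further candidate keys.

{A, F}, {C, F}, {D, F}, {E, F}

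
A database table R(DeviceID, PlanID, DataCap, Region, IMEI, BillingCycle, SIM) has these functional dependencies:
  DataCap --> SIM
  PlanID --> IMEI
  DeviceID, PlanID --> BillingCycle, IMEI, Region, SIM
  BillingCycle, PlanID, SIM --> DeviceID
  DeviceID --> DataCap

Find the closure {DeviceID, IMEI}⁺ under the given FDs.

Start with {DeviceID, IMEI}.
DeviceID --> DataCap applies; add {DataCap} → now {DataCap, DeviceID, IMEI}.
DataCap --> SIM applies; add {SIM} → now {DataCap, DeviceID, IMEI, SIM}.
No further FD applies.

{DataCap, DeviceID, IMEI, SIM}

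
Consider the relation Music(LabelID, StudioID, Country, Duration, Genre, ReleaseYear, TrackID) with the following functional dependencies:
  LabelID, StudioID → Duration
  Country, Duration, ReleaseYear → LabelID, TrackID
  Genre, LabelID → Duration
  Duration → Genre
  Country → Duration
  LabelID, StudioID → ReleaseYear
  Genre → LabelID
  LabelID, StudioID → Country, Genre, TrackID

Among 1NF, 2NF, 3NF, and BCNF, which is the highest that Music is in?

Candidate keys: {Country, StudioID}, {Duration, StudioID}, {Genre, StudioID}, {LabelID, StudioID}. Prime attributes: {Country, Duration, Genre, LabelID, StudioID}.
Country, Duration, ReleaseYear → LabelID, TrackID breaks BCNF: {Country, Duration, ReleaseYear}⁺ = {Country, Duration, Genre, LabelID, ReleaseYear, TrackID}, so {Country, Duration, ReleaseYear} is not a superkey.
Country, Duration, ReleaseYear → LabelID, TrackID has non-prime {TrackID} on the right and a non-superkey on the left, so 3NF fails.
No non-prime attribute depends on a proper subset of any candidate key, so 2NF holds.

2NF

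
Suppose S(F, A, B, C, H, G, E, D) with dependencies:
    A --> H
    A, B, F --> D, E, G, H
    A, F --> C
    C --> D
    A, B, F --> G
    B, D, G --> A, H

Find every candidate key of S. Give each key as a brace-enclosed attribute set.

Attributes never on any right-hand side: {B, F} — every candidate key must contain all of them.
Closure of {A, B, F} is {A, B, C, D, E, F, G, H}, the whole schema; {A, B, F} is a candidate key.
Closure of {B, C, F, G} is {A, B, C, D, E, F, G, H}, the whole schema; {B, C, F, G} is a candidate key.
Closure of {B, D, F, G} is {A, B, C, D, E, F, G, H}, the whole schema; {B, D, F, G} is a candidate key.
No proper subset of any of these is a key, and no other minimal superkey exists.

{A, B, F}, {B, C, F, G}, {B, D, F, G}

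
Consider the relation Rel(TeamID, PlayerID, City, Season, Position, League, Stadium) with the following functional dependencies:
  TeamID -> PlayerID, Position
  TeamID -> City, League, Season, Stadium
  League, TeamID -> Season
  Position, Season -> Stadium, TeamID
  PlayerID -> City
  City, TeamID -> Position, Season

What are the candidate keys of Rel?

{TeamID}⁺ = {City, League, PlayerID, Position, Season, Stadium, TeamID}, which is every attribute, so {TeamID} is a candidate key.
{Position, Season}⁺ = {City, League, PlayerID, Position, Season, Stadium, TeamID}, which is every attribute, so {Position, Season} is a candidate key.
These are minimal and exhaustive — every other superkey contains one of them.

{Position, Season}, {TeamID}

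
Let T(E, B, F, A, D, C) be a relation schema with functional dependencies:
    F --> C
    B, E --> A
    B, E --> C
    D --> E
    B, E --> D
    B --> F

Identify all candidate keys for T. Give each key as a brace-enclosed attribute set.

{B, D}, {B, E}

No FD produces {B}, so it must be in every candidate key.
{B, D}⁺ = {A, B, C, D, E, F} — all of the relation — so {B, D} is a candidate key.
{B, E}⁺ = {A, B, C, D, E, F} — all of the relation — so {B, E} is a candidate key.
No proper subset of any of these is a key, and no other minimal superkey exists.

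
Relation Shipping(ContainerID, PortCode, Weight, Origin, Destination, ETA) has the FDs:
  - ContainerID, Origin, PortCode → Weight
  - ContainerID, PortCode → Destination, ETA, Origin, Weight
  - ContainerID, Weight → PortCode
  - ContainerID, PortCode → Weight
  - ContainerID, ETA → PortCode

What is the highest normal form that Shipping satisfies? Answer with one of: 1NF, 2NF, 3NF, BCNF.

BCNF

Candidate keys: {ContainerID, ETA}, {ContainerID, PortCode}, {ContainerID, Weight}. Prime attributes: {ContainerID, ETA, PortCode, Weight}.
The left-hand side of every FD is a superkey, so BCNF is satisfied.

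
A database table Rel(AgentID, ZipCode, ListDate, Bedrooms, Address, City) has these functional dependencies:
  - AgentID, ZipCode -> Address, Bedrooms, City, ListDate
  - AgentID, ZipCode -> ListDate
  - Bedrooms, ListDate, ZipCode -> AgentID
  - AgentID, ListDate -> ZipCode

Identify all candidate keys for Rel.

{AgentID, ListDate} is a candidate key since {AgentID, ListDate}⁺ = {Address, AgentID, Bedrooms, City, ListDate, ZipCode} covers every attribute.
{AgentID, ZipCode} is a candidate key since {AgentID, ZipCode}⁺ = {Address, AgentID, Bedrooms, City, ListDate, ZipCode} covers every attribute.
{Bedrooms, ListDate, ZipCode} is a candidate key since {Bedrooms, ListDate, ZipCode}⁺ = {Address, AgentID, Bedrooms, City, ListDate, ZipCode} covers every attribute.
Any other superkey properly contains one of these, so there are no further candidate keys.

{AgentID, ListDate}, {AgentID, ZipCode}, {Bedrooms, ListDate, ZipCode}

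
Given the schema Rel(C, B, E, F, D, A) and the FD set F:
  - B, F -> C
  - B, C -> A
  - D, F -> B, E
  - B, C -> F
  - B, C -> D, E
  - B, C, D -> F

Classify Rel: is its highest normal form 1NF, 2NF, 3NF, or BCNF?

Candidate keys: {B, C}, {B, F}, {D, F}. Prime attributes: {B, C, D, F}.
Every FD has a superkey on the left, so the relation is in BCNF.

BCNF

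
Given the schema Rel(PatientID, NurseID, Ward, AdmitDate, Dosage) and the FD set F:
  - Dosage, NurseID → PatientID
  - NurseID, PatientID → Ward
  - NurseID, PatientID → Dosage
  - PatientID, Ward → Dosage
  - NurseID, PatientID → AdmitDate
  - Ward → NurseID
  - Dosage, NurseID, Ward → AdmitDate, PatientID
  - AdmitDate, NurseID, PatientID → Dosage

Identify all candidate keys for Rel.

{Dosage, NurseID}, {Dosage, Ward}, {NurseID, PatientID}, {PatientID, Ward}

{Dosage, NurseID}⁺ = {AdmitDate, Dosage, NurseID, PatientID, Ward} — all of the relation — so {Dosage, NurseID} is a candidate key.
{Dosage, Ward}⁺ = {AdmitDate, Dosage, NurseID, PatientID, Ward} — all of the relation — so {Dosage, Ward} is a candidate key.
{NurseID, PatientID}⁺ = {AdmitDate, Dosage, NurseID, PatientID, Ward} — all of the relation — so {NurseID, PatientID} is a candidate key.
{PatientID, Ward}⁺ = {AdmitDate, Dosage, NurseID, PatientID, Ward} — all of the relation — so {PatientID, Ward} is a candidate key.
No proper subset of any of these is a key, and no other minimal superkey exists.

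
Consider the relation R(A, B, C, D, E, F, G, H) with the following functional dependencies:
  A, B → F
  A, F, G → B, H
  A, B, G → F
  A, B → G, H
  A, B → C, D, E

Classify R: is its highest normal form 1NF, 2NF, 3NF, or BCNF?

Candidate keys: {A, B}, {A, F, G}. Prime attributes: {A, B, F, G}.
Every FD has a superkey on the left, so the relation is in BCNF.

BCNF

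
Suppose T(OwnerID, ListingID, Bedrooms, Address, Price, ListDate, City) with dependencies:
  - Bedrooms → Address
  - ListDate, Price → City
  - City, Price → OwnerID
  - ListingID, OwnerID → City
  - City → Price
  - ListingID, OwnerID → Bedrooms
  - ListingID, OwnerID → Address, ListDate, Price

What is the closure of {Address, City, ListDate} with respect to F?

Start with {Address, City, ListDate}.
City → Price applies; add {Price} → now {Address, City, ListDate, Price}.
City, Price → OwnerID applies; add {OwnerID} → now {Address, City, ListDate, OwnerID, Price}.
No further FD applies.

{Address, City, ListDate, OwnerID, Price}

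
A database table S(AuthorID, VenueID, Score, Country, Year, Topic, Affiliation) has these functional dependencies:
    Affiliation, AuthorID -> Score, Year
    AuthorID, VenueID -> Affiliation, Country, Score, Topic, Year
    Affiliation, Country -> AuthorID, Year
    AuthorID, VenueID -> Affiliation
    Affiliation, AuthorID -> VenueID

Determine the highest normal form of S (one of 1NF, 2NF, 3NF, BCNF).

Candidate keys: {Affiliation, AuthorID}, {Affiliation, Country}, {AuthorID, VenueID}. Prime attributes: {Affiliation, AuthorID, Country, VenueID}.
Every FD has a superkey on the left, so the relation is in BCNF.

BCNF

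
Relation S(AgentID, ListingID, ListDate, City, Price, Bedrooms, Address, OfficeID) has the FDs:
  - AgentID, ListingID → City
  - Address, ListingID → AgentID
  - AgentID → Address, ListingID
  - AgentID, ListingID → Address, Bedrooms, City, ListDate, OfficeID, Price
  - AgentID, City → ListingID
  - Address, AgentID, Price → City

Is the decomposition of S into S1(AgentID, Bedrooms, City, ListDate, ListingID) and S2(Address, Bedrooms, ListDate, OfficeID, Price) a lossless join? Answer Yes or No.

The shared attributes are {Bedrooms, ListDate} and {Bedrooms, ListDate}⁺ = {Bedrooms, ListDate}.
The closure covers neither S1 nor S2 entirely; the join is not lossless.

No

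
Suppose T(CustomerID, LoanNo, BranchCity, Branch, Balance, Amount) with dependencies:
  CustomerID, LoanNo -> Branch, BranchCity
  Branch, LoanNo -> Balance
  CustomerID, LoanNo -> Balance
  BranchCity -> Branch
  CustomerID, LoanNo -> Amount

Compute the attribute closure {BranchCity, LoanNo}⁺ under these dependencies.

Start with {BranchCity, LoanNo}.
BranchCity -> Branch applies; add {Branch} → now {Branch, BranchCity, LoanNo}.
Branch, LoanNo -> Balance applies; add {Balance} → now {Balance, Branch, BranchCity, LoanNo}.
No further FD applies.

{Balance, Branch, BranchCity, LoanNo}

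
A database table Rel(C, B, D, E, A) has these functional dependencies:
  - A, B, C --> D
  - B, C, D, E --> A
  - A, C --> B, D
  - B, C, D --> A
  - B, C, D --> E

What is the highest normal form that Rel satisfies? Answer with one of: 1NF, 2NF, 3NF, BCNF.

BCNF

Candidate keys: {A, C}, {B, C, D}. Prime attributes: {A, B, C, D}.
Every FD has a superkey on the left, so the relation is in BCNF.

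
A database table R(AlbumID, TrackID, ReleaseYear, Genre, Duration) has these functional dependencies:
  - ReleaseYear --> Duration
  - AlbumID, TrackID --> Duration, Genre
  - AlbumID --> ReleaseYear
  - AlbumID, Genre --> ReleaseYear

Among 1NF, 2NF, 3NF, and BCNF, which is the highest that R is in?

Candidate key: {AlbumID, TrackID}. Prime attributes: {AlbumID, TrackID}.
For ReleaseYear --> Duration we have {ReleaseYear}⁺ = {Duration, ReleaseYear}; {ReleaseYear} is not a superkey, so BCNF fails.
Because {Duration} is non-prime and the left side of ReleaseYear --> Duration is not a superkey, the relation is not in 3NF.
{AlbumID} is a proper subset of the key {AlbumID, TrackID}, and {AlbumID}⁺ contains the non-prime attributes {Duration, ReleaseYear} — a partial dependency, so 2NF is violated.

1NF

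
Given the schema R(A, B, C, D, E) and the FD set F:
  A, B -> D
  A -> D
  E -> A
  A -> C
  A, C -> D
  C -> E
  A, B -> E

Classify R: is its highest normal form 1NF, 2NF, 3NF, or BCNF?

1NF

Candidate keys: {A, B}, {B, C}, {B, E}. Prime attributes: {A, B, C, E}.
A -> D breaks BCNF: {A}⁺ = {A, C, D, E}, so {A} is not a superkey.
Because {D} is non-prime and the left side of A -> D is not a superkey, the relation is not in 3NF.
{A} is a proper subset of the key {A, B}, and {A}⁺ contains the non-prime attribute {D} — a partial dependency, so 2NF is violated.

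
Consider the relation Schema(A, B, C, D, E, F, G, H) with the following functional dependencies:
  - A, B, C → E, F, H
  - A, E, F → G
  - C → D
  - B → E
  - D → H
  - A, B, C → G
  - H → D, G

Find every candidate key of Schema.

{A, B, C} never appear on the right of any FD, so every key must include all of them.
{A, B, C}⁺ = {A, B, C, D, E, F, G, H}, which is every attribute, so {A, B, C} is a candidate key.
Every other attribute set either contains this one or has a smaller closure.

{A, B, C}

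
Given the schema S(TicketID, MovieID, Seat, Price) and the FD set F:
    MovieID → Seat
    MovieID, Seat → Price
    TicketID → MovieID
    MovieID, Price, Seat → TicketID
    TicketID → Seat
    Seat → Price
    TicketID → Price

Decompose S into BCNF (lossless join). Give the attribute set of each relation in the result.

Candidate keys of the original relation: {MovieID}, {TicketID}.
{MovieID, Price, Seat, TicketID}: {Seat} determines {Price, Seat} here but is not a superkey — split on Seat → Price, giving {Price, Seat} and {MovieID, Seat, TicketID}.
{Price, Seat} is in BCNF.
{MovieID, Seat, TicketID} is in BCNF.

{MovieID, Seat, TicketID}; {Price, Seat}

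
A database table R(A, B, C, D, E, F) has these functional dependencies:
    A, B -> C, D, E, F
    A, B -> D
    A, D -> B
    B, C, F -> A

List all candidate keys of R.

{A, B}, {A, D}, {B, C, F}

{A, B}⁺ = {A, B, C, D, E, F} — all of the relation — so {A, B} is a candidate key.
{A, D}⁺ = {A, B, C, D, E, F} — all of the relation — so {A, D} is a candidate key.
{B, C, F}⁺ = {A, B, C, D, E, F} — all of the relation — so {B, C, F} is a candidate key.
These are minimal and exhaustive — every other superkey contains one of them.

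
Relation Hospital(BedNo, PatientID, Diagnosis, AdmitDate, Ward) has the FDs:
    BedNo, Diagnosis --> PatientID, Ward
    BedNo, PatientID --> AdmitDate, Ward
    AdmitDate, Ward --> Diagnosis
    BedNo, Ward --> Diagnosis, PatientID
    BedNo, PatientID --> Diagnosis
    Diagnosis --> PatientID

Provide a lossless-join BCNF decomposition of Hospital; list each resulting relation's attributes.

{AdmitDate, BedNo, Ward}; {AdmitDate, Diagnosis, Ward}; {Diagnosis, PatientID}

Candidate keys of the original relation: {BedNo, Diagnosis}, {BedNo, PatientID}, {BedNo, Ward}.
{AdmitDate, BedNo, Diagnosis, PatientID, Ward}: {AdmitDate, Ward} determines {AdmitDate, Diagnosis, PatientID, Ward} here but is not a superkey — split on AdmitDate, Ward --> Diagnosis, PatientID, giving {AdmitDate, Diagnosis, PatientID, Ward} and {AdmitDate, BedNo, Ward}.
{AdmitDate, Diagnosis, PatientID, Ward}: {Diagnosis} determines {Diagnosis, PatientID} here but is not a superkey — split on Diagnosis --> PatientID, giving {Diagnosis, PatientID} and {AdmitDate, Diagnosis, Ward}.
{Diagnosis, PatientID} has no BCNF violation.
{AdmitDate, Diagnosis, Ward} has no BCNF violation.
{AdmitDate, BedNo, Ward} has no BCNF violation.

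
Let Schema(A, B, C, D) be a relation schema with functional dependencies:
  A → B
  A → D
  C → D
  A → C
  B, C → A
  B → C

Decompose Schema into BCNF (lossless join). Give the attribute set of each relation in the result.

Candidate keys of the original relation: {A}, {B}.
{A, B, C, D}: {C} determines {C, D} here but is not a superkey — split on C → D, giving {C, D} and {A, B, C}.
{C, D}: every determinant is a superkey — BCNF.
{A, B, C}: every determinant is a superkey — BCNF.

{A, B, C}; {C, D}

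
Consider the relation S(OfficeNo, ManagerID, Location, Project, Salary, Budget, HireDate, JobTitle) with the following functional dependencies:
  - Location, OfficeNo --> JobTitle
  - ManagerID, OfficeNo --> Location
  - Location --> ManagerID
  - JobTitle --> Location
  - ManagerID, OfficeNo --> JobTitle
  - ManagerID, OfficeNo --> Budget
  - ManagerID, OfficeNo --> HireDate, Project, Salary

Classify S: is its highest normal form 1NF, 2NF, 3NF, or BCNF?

3NF

Candidate keys: {JobTitle, OfficeNo}, {Location, OfficeNo}, {ManagerID, OfficeNo}. Prime attributes: {JobTitle, Location, ManagerID, OfficeNo}.
Location --> ManagerID: {Location}⁺ = {Location, ManagerID}, which is not all of the attributes, so the left side is not a superkey — BCNF is violated.
But every attribute on its right side ({ManagerID}) is prime, and the same holds for every other non-superkey FD, so 3NF still holds.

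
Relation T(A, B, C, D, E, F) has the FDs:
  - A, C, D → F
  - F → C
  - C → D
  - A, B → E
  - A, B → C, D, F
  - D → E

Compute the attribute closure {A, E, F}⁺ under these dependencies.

{A, C, D, E, F}

Start with {A, E, F}.
F → C applies; add {C} → now {A, C, E, F}.
C → D applies; add {D} → now {A, C, D, E, F}.
No further FD applies.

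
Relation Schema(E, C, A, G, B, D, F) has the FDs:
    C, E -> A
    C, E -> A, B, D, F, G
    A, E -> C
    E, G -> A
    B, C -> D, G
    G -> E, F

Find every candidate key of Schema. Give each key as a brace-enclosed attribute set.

{G}⁺ = {A, B, C, D, E, F, G}, which is every attribute, so {G} is a candidate key.
{A, E}⁺ = {A, B, C, D, E, F, G}, which is every attribute, so {A, E} is a candidate key.
{B, C}⁺ = {A, B, C, D, E, F, G}, which is every attribute, so {B, C} is a candidate key.
{C, E}⁺ = {A, B, C, D, E, F, G}, which is every attribute, so {C, E} is a candidate key.
Any other superkey properly contains one of these, so there are no further candidate keys.

{A, E}, {B, C}, {C, E}, {G}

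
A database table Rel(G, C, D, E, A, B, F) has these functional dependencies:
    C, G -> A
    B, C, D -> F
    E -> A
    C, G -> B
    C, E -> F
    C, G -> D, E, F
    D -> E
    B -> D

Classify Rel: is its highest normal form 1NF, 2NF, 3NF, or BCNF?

2NF

Candidate key: {C, G}. Prime attributes: {C, G}.
B, C, D -> F breaks BCNF: {B, C, D}⁺ = {A, B, C, D, E, F}, so {B, C, D} is not a superkey.
Because {F} is non-prime and the left side of B, C, D -> F is not a superkey, the relation is not in 3NF.
Checking every proper subset of each key, none determines a non-prime attribute — 2NF is satisfied.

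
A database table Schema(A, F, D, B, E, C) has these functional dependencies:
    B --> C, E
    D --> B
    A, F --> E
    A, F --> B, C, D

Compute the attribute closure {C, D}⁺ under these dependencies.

Start with {C, D}.
D --> B applies; add {B} → now {B, C, D}.
B --> C, E applies; add {E} → now {B, C, D, E}.
No further FD applies.

{B, C, D, E}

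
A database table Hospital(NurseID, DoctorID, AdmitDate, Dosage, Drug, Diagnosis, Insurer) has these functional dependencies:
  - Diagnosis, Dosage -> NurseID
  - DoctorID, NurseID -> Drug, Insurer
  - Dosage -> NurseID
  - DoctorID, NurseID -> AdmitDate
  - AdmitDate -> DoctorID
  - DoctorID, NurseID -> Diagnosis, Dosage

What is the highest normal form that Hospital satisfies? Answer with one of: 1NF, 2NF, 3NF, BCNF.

Candidate keys: {AdmitDate, Dosage}, {AdmitDate, NurseID}, {DoctorID, Dosage}, {DoctorID, NurseID}. Prime attributes: {AdmitDate, DoctorID, Dosage, NurseID}.
Diagnosis, Dosage -> NurseID: {Diagnosis, Dosage}⁺ = {Diagnosis, Dosage, NurseID}, which is not all of the attributes, so the left side is not a superkey — BCNF is violated.
But every attribute on its right side ({NurseID}) is prime, and the same holds for every other non-superkey FD, so 3NF still holds.

3NF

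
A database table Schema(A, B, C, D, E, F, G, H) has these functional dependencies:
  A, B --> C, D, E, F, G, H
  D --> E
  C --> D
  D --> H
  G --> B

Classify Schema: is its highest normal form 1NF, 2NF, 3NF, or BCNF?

Candidate keys: {A, B}, {A, G}. Prime attributes: {A, B, G}.
For D --> E we have {D}⁺ = {D, E, H}; {D} is not a superkey, so BCNF fails.
D --> E determines the non-prime attribute {E} from a non-superkey — 3NF is violated.
Checking every proper subset of each key, none determines a non-prime attribute — 2NF is satisfied.

2NF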